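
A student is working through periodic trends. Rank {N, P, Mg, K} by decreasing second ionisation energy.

K, N, P, Mg

IE_2 is the cost of taking one more electron from the +1 cation: N⁺ still has 4 valence electrons; P⁺ still has 4 valence electrons; Mg⁺ still has 1 valence electron; K⁺ is the bare [Ar] core.
Pulling an electron out of a noble-gas core costs far more than removing a remaining valence electron, so K sits at the high end of IE_2.
Valence configurations: N⁺ [He]2s²2p², P⁺ [Ne]3s²3p², Mg⁺ [Ne]3s¹.
The numbers (kJ/mol): N 2856, P 1907, Mg 1451, K 3052.
Overall IE_2 order: Mg < P < N < K.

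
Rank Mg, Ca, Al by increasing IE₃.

IE_3 is the cost of taking one more electron from the +2 cation: Mg²⁺ is the bare [Ne] core; Ca²⁺ is the bare [Ar] core; Al²⁺ still has 1 valence electron.
Pulling an electron out of a noble-gas core costs far more than removing a remaining valence electron, so Ca and Mg sit at the high end of IE_3.
The numbers (kJ/mol): Mg 7733, Ca 4912, Al 2745.
So the third ionization energies run Al < Ca < Mg.

Al < Ca < Mg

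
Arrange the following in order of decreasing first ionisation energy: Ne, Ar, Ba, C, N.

Ne > Ar > N > C > Ba

C is in period 2, group 14; N is in period 2, group 15; Ne is in period 2, group 18; Ar is in period 3, group 18; Ba is in period 6, group 2.
Across a period the outer electron is held more tightly (higher IE₁); down a group it sits in a higher shell, more shielded, and comes off more easily.
These span different periods and groups, so the two trends combine.
C > Ba: relative to Ba, both the across-period and down-group shifts push C's first ionization energy up.
N > C: both are in period 2; the period trend gives N the larger value.
Ar > N: period and group pull opposite ways; the across-period shift dominates (1521 vs 1402 kJ/mol).
Ne > Ar: they share group 18; the group trend gives Ne the larger value.
Approximate values (kJ/mol): C 1086, N 1402, Ne 2081, Ar 1521, Ba 503.
So from highest to lowest: Ne > Ar > N > C > Ba.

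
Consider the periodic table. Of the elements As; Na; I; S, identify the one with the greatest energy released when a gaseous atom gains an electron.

Na is in period 3, group 1; S is in period 3, group 16; As is in period 4, group 15; I is in period 5, group 17.
Atoms with high Z_eff and room in the valence shell (especially the halogens) have the most exothermic electron affinities.
Neither a single period nor a single group — weigh both effects.
As > Na: the two effects oppose for this pair; the across-period effect wins (78 vs 53 kJ/mol).
S > As: both effects reinforce here, so S is clearly the higher of the two.
I > S: period and group pull opposite ways; the across-period shift dominates (295 vs 200 kJ/mol).
Approximate values (kJ/mol): Na 53, S 200, As 78, I 295.
The greatest energy released when a gaseous atom gains an electron among these belongs to I.

I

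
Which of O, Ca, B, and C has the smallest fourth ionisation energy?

After 3 electrons have been removed, what remains? O³⁺ still has 3 valence electrons; Ca³⁺ is already 1 electron into the core; B³⁺ is the bare [He] core; C³⁺ still has 1 valence electron.
Usually core removal costs more than valence removal, but here the competition is close: a tightly held n=2 valence electron can cost more to remove than an n=3 core electron, so the actual values have to decide it.
Valence configurations: O³⁺ [He]2s²2p¹, C³⁺ [He]2s¹.
Approximate IE_4 values (kJ/mol): O 7469, Ca 6491, B 25026, C 6223.
Overall IE_4 order: C < Ca < O < B.

C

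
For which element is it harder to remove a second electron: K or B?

K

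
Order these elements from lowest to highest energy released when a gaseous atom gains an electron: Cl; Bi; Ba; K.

Ba, K, Bi, Cl

Cl is in period 3, group 17; K is in period 4, group 1; Ba is in period 6, group 2; Bi is in period 6, group 15.
Electron affinity generally becomes more exothermic across a period toward the halogens and less exothermic down a group.
These span different periods and groups, so the two trends combine.
K > Ba: the two effects oppose for this pair; the down-group effect wins (48 vs 14 kJ/mol).
Bi > K: period and group pull opposite ways; the across-period shift dominates (91 vs 48 kJ/mol).
Cl > Bi: relative to Bi, both the across-period and down-group shifts push Cl's electron affinity up.
Approximate values (kJ/mol): Cl 349, K 48, Ba 14, Bi 91.
So from lowest to highest: Ba < K < Bi < Cl.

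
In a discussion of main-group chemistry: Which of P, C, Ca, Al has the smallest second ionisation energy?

After 1 electron has been removed, what remains? P⁺ still has 4 valence electrons; C⁺ still has 3 valence electrons; Ca⁺ still has 1 valence electron; Al⁺ still has 2 valence electrons.
All are still removing valence electrons, so compare the +1 ions as you would atoms: IE_2 generally rises across a period (higher Z_eff) and falls down a group (larger shell), subject to the usual subshell exceptions.
Valence configurations: P⁺ [Ne]3s²3p², C⁺ [He]2s²2p¹, Ca⁺ [Ar]4s¹, Al⁺ [Ne]3s².
The numbers (kJ/mol): P 1907, C 2353, Ca 1145, Al 1817.
Overall IE_2 order: Ca < Al < P < C.

Ca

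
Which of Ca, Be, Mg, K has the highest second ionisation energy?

The second ionization energy removes an electron from the +1 ion. For each element: Ca⁺ still has 1 valence electron; Be⁺ still has 1 valence electron; Mg⁺ still has 1 valence electron; K⁺ is the bare [Ar] core.
Core electrons are held far more tightly than valence electrons, so K tops the IE_2 order.
Valence configurations: Ca⁺ [Ar]4s¹, Be⁺ [He]2s¹, Mg⁺ [Ne]3s¹.
Tabulated IE_2 (kJ/mol): Ca 1145, Be 1757, Mg 1451, K 3052.
So the second ionization energies run Ca < Mg < Be < K.

K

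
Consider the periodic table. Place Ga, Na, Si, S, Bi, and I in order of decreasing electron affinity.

I > S > Si > Bi > Na > Ga

Na is in period 3, group 1; Si is in period 3, group 14; S is in period 3, group 16; Ga is in period 4, group 13; I is in period 5, group 17; Bi is in period 6, group 15.
EA tends to increase across a period and decrease down a group, though the pattern is less regular than for IE or radius.
Neither a single period nor a single group — weigh both effects.
Na > Ga: period and group pull opposite ways; the down-group shift dominates (53 vs 29 kJ/mol).
Bi > Na: the two effects oppose for this pair; the across-period effect wins (91 vs 53 kJ/mol).
Si > Bi: period and group pull opposite ways; the down-group shift dominates (134 vs 91 kJ/mol).
S > Si: S lies to the right of Si in period 3, so the across-period effect alone puts S higher.
I > S: the two effects oppose for this pair; the across-period effect wins (295 vs 200 kJ/mol).
For reference (kJ/mol): Na 53, Si 134, S 200, Ga 29, I 295, Bi 91.
So from highest to lowest: I > S > Si > Bi > Na > Ga.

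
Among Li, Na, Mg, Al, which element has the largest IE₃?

The third ionization energy removes an electron from the +2 ion. For each element: Li²⁺ is already 1 electron into the core; Na²⁺ is already 1 electron into the core; Mg²⁺ is the bare [Ne] core; Al²⁺ still has 1 valence electron.
Core electrons are held far more tightly than valence electrons, so Na, Mg and Li top the IE_3 order.
Tabulated IE_3 (kJ/mol): Li 11815, Na 6910, Mg 7733, Al 2745.
Overall IE_3 order: Al < Na < Mg < Li.

Li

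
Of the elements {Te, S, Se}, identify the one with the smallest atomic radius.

S

S is in period 3, group 16; Se is in period 4, group 16; Te is in period 5, group 16.
Atomic radius shrinks across a period as nuclear charge pulls the same shell inward, and grows down a group as new shells are added.
All are in group 16, so atomic radius increases down the group.
The smallest atomic radius among these belongs to S.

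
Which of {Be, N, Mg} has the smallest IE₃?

N

After 2 electrons have been removed, what remains? Be²⁺ is the bare [He] core; N²⁺ still has 3 valence electrons; Mg²⁺ is the bare [Ne] core.
Pulling an electron out of a noble-gas core costs far more than removing a remaining valence electron, so Mg and Be sit at the high end of IE_3.
Tabulated IE_3 (kJ/mol): Be 14849, N 4578, Mg 7733.
Putting it together, IE_3: N < Mg < Be.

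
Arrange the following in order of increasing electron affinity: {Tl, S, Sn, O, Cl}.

O is in period 2, group 16; S is in period 3, group 16; Cl is in period 3, group 17; Sn is in period 5, group 14; Tl is in period 6, group 13.
Electron affinity generally becomes more exothermic across a period toward the halogens and less exothermic down a group.
Neither a single period nor a single group — weigh both effects.
Sn > Tl: relative to Tl, both the across-period and down-group shifts push Sn's electron affinity up.
O > Sn: relative to Sn, both the across-period and down-group shifts push O's electron affinity up.
S > O: this pair runs against the simple trend — see the exception note.
Cl > S: both are in period 3; the period trend gives Cl the larger value.
Note the exception: S has a higher electron affinity than O, contrary to the simple trend — the compact 2p subshell of O repels the added electron more than S's larger 3p does.
Tabulated electron affinity (kJ/mol): O 141, S 200, Cl 349, Sn 107, Tl 19.
So from lowest to highest: Tl < Sn < O < S < Cl.

Tl < Sn < O < S < Cl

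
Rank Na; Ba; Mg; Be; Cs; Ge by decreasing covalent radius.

Cs > Ba > Na > Mg > Ge > Be

Moving right in a period, electrons are added to the same shell under a stronger nuclear pull, so atoms get smaller; moving down, a new shell is opened and atoms get larger.
Here both period and group differ, so the two effects have to be weighed against each other.
Ge > Be: the two effects oppose for this pair; the down-group effect wins (121 vs 102 pm).
Mg > Ge: the two effects oppose for this pair; the across-period effect wins (139 vs 121 pm).
Na > Mg: both are in period 3; the period trend gives Na the larger value.
Ba > Na: the two effects oppose for this pair; the down-group effect wins (196 vs 155 pm).
Cs > Ba: both are in period 6; the period trend gives Cs the larger value.
Tabulated atomic radius (pm): Be 102, Na 155, Mg 139, Ge 121, Cs 232, Ba 196.
So from largest to smallest: Cs > Ba > Na > Mg > Ge > Be.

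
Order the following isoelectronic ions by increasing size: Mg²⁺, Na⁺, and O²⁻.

All of these have 10 electrons, so size is governed by nuclear charge alone: the more protons, the stronger the pull on the same electron cloud, and the smaller the ion.
Nuclear charges: Mg²⁺ (Z=12), Na⁺ (Z=11), O²⁻ (Z=8).
Smallest to largest: Mg²⁺ < Na⁺ < O²⁻.

Mg²⁺ < Na⁺ < O²⁻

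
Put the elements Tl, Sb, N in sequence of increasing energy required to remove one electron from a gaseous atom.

Tl < Sb < N

N is in period 2, group 15; Sb is in period 5, group 15; Tl is in period 6, group 13.
Removing the outermost electron gets harder across a period and easier down a group.
Neither a single period nor a single group — weigh both effects.
Sb > Tl: relative to Tl, both the across-period and down-group shifts push Sb's first ionization energy up.
N > Sb: they share group 15; the group trend gives N the larger value.
Tabulated first ionization energy (kJ/mol): N 1402, Sb 831, Tl 589.
So from lowest to highest: Tl < Sb < N.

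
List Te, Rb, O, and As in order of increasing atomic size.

O < As < Te < Rb

Radius decreases left→right (rising Z_eff, same n) and increases top→bottom (higher n).
Here both period and group differ, so the two effects have to be weighed against each other.
As > O: relative to O, both the across-period and down-group shifts push As's atomic radius up.
Te > As: period and group pull opposite ways; the down-group shift dominates (136 vs 121 pm).
Rb > Te: both are in period 5; the period trend gives Rb the larger value.
Tabulated atomic radius (pm): O 63, As 121, Rb 210, Te 136.
So from smallest to largest: O < As < Te < Rb.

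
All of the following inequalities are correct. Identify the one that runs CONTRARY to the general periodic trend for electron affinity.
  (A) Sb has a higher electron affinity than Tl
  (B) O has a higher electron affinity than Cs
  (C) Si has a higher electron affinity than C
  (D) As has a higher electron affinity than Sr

The general trend: electron affinity increases across a period and decreases down a group.
(A) Sb (period 5, group 15) vs Tl (period 6, group 13): the stated order agrees with the simple trend.
(B) O (period 2, group 16) vs Cs (period 6, group 1): the stated order agrees with the simple trend.
(C) Si (period 3, group 14) vs C (period 2, group 14): the stated order contradicts the simple trend.
(D) As (period 4, group 15) vs Sr (period 5, group 2): the stated order agrees with the simple trend.
The exception is (C): Si's larger, more diffuse 3p orbitals accept an added electron slightly more readily than C's compact 2p.

(C)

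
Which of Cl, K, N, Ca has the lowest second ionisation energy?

Ca

The second ionization energy removes an electron from the +1 ion. For each element: Cl⁺ still has 6 valence electrons; K⁺ is the bare [Ar] core; N⁺ still has 4 valence electrons; Ca⁺ still has 1 valence electron.
Pulling an electron out of a noble-gas core costs far more than removing a remaining valence electron, so K sits at the high end of IE_2.
Valence configurations: Cl⁺ [Ne]3s²3p⁴, N⁺ [He]2s²2p², Ca⁺ [Ar]4s¹.
The numbers (kJ/mol): Cl 2298, K 3052, N 2856, Ca 1145.
So the second ionization energies run Ca < Cl < N < K.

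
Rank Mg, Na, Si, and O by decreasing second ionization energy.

Na, O, Si, Mg

The second ionization energy removes an electron from the +1 ion. For each element: Mg⁺ still has 1 valence electron; Na⁺ is the bare [Ne] core; Si⁺ still has 3 valence electrons; O⁺ still has 5 valence electrons.
Pulling an electron out of a noble-gas core costs far more than removing a remaining valence electron, so Na sits at the high end of IE_2.
Valence configurations: Mg⁺ [Ne]3s¹, Si⁺ [Ne]3s²3p¹, O⁺ [He]2s²2p³.
Tabulated IE_2 (kJ/mol): Mg 1451, Na 4562, Si 1577, O 3388.
Putting it together, IE_2: Mg < Si < O < Na.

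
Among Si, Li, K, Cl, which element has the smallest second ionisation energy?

Si

After 1 electron has been removed, what remains? Si⁺ still has 3 valence electrons; Li⁺ is the bare [He] core; K⁺ is the bare [Ar] core; Cl⁺ still has 6 valence electrons.
Breaking into a closed-shell core is much more expensive than removing a leftover valence electron — K and Li have the largest IE_2 here.
Valence configurations: Si⁺ [Ne]3s²3p¹, Cl⁺ [Ne]3s²3p⁴.
Approximate IE_2 values (kJ/mol): Si 1577, Li 7298, K 3052, Cl 2298.
Hence IE_2: Si < Cl < K < Li.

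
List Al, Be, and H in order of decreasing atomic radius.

H is in period 1, group 1; Be is in period 2, group 2; Al is in period 3, group 13.
Moving right in a period, electrons are added to the same shell under a stronger nuclear pull, so atoms get smaller; moving down, a new shell is opened and atoms get larger.
A diagonal step moves right (one effect) and down (the opposite effect) at once.
Be > H: the two effects oppose for this pair; the down-group effect wins (102 vs 32 pm).
Al > Be: period and group pull opposite ways; the down-group shift dominates (126 vs 102 pm).
Approximate values (pm): H 32, Be 102, Al 126.
So from largest to smallest: Al > Be > H.

Al > Be > H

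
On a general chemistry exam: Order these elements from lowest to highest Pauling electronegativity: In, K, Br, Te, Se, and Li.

Atoms toward the upper right of the periodic table pull bonding electrons most strongly.
Neither a single period nor a single group — weigh both effects.
Li > K: Li sits above K in group 1, so the down-group effect alone puts Li higher.
In > Li: period and group pull opposite ways; the across-period shift dominates (1.78 vs 0.98).
Te > In: both are in period 5; the period trend gives Te the larger value.
Se > Te: they share group 16; the group trend gives Se the larger value.
Br > Se: Br lies to the right of Se in period 4, so the across-period effect alone puts Br higher.
For reference (Pauling): Li 0.98, K 0.82, Se 2.55, Br 2.96, In 1.78, Te 2.10.
So from lowest to highest: K < Li < In < Te < Se < Br.

K < Li < In < Te < Se < Br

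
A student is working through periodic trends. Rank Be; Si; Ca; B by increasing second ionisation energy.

Ca < Si < Be < B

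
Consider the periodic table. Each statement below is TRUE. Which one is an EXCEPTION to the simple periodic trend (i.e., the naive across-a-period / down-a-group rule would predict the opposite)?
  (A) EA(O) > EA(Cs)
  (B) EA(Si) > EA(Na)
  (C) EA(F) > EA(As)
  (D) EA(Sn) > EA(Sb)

The general trend: electron affinity increases across a period and decreases down a group.
(A) O (period 2, group 16) vs Cs (period 6, group 1): the stated order agrees with the simple trend.
(B) Si (period 3, group 14) vs Na (period 3, group 1): the stated order agrees with the simple trend.
(C) F (period 2, group 17) vs As (period 4, group 15): the stated order agrees with the simple trend.
(D) Sn (period 5, group 14) vs Sb (period 5, group 15): the stated order contradicts the simple trend.
The exception is (D): adding an electron to Sb's half-filled 5p³ is unfavourable, so Sn has the more exothermic EA.

(D)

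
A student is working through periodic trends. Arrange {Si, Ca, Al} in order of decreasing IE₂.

After 1 electron has been removed, what remains? Si⁺ still has 3 valence electrons; Ca⁺ still has 1 valence electron; Al⁺ still has 2 valence electrons.
All are still removing valence electrons, so compare the +1 ions as you would atoms: IE_2 generally rises across a period (higher Z_eff) and falls down a group (larger shell), subject to the usual subshell exceptions.
Valence configurations: Si⁺ [Ne]3s²3p¹, Ca⁺ [Ar]4s¹, Al⁺ [Ne]3s².
Si⁺ loses a lone 3p electron whereas Al⁺ must break into a filled 3s² pair, so IE_2(Al) > IE_2(Si) even though Si has the higher nuclear charge.
The numbers (kJ/mol): Si 1577, Ca 1145, Al 1817.
So the second ionization energies run Ca < Si < Al.

Al > Si > Ca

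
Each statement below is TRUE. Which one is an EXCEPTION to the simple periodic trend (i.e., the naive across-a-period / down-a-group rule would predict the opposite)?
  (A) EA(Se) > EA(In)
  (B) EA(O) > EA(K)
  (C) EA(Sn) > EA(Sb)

The general trend: electron affinity increases across a period and decreases down a group.
(A) Se (period 4, group 16) vs In (period 5, group 13): the stated order agrees with the simple trend.
(B) O (period 2, group 16) vs K (period 4, group 1): the stated order agrees with the simple trend.
(C) Sn (period 5, group 14) vs Sb (period 5, group 15): the stated order contradicts the simple trend.
The exception is (C): adding an electron to Sb's half-filled 5p³ is unfavourable, so Sn has the more exothermic EA.

(C)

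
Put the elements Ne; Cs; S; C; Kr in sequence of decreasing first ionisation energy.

C is in period 2, group 14; Ne is in period 2, group 18; S is in period 3, group 16; Kr is in period 4, group 18; Cs is in period 6, group 1.
First ionization energy rises across a period (greater Z_eff holds electrons more tightly) and falls down a group (valence electrons are farther from the nucleus).
Here both period and group differ, so the two effects have to be weighed against each other.
S > Cs: relative to Cs, both the across-period and down-group shifts push S's first ionization energy up.
C > S: period and group pull opposite ways; the down-group shift dominates (1086 vs 1000 kJ/mol).
Kr > C: period and group pull opposite ways; the across-period shift dominates (1351 vs 1086 kJ/mol).
Ne > Kr: they share group 18; the group trend gives Ne the larger value.
Approximate values (kJ/mol): C 1086, Ne 2081, S 1000, Kr 1351, Cs 376.
So from highest to lowest: Ne > Kr > C > S > Cs.

Ne > Kr > C > S > Cs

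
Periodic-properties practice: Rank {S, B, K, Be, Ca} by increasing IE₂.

Ca < Be < S < B < K

The second ionization energy removes an electron from the +1 ion. For each element: S⁺ still has 5 valence electrons; B⁺ still has 2 valence electrons; K⁺ is the bare [Ar] core; Be⁺ still has 1 valence electron; Ca⁺ still has 1 valence electron.
Pulling an electron out of a noble-gas core costs far more than removing a remaining valence electron, so K sits at the high end of IE_2.
Valence configurations: S⁺ [Ne]3s²3p³, B⁺ [He]2s², Be⁺ [He]2s¹, Ca⁺ [Ar]4s¹.
The numbers (kJ/mol): S 2252, B 2427, K 3052, Be 1757, Ca 1145.
Putting it together, IE_2: Ca < Be < S < B < K.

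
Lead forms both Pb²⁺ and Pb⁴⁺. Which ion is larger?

Pb²⁺

Both ions have Z = 82 protons, but Pb⁴⁺ has lost more electrons, so its remaining electrons feel a larger effective nuclear charge per electron and are pulled in more tightly.
Higher positive charge → smaller ion, so Pb²⁺ > Pb⁴⁺.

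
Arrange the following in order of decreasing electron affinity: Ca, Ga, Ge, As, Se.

Ca is in period 4, group 2; Ga is in period 4, group 13; Ge is in period 4, group 14; As is in period 4, group 15; Se is in period 4, group 16.
Adding an electron releases more energy for atoms nearer the top right (short of the noble gases).
All lie in period 4; the across-period trend (electron affinity increases left to right) applies, with the exception below.
Note the exception: Ge has a higher electron affinity than As, contrary to the simple trend — adding an electron to As's half-filled 4p³ is unfavourable, so Ge (4p²) has the more exothermic EA.
Approximate values (kJ/mol): Ca 2, Ga 29, Ge 119, As 78, Se 195.
So from highest to lowest: Se > Ge > As > Ga > Ca.

Se > Ge > As > Ga > Ca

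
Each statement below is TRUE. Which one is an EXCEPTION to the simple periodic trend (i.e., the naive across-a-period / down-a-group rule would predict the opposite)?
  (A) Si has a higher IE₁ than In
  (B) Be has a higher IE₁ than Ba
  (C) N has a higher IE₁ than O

(C)

The general trend: IE₁ increases across a period and decreases down a group.
(A) Si (period 3, group 14) vs In (period 5, group 13): the stated order agrees with the simple trend.
(B) Be (period 2, group 2) vs Ba (period 6, group 2): the stated order agrees with the simple trend.
(C) N (period 2, group 15) vs O (period 2, group 16): the stated order contradicts the simple trend.
The exception is (C): pairing an electron in O's 2p⁴ costs repulsion energy, so O ionizes more easily than half-filled N (2p³).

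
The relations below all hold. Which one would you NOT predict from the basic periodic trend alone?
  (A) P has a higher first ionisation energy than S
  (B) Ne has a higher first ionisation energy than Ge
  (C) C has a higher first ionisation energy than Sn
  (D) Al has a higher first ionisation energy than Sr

The general trend: first ionisation energy increases across a period and decreases down a group.
(A) P (period 3, group 15) vs S (period 3, group 16): the stated order contradicts the simple trend.
(B) Ne (period 2, group 18) vs Ge (period 4, group 14): the stated order agrees with the simple trend.
(C) C (period 2, group 14) vs Sn (period 5, group 14): the stated order agrees with the simple trend.
(D) Al (period 3, group 13) vs Sr (period 5, group 2): the stated order agrees with the simple trend.
The exception is (A): S (3p⁴) ionizes more easily than half-filled P (3p³) because the paired 3p electron in S is pushed out by e⁻–e⁻ repulsion.

(A)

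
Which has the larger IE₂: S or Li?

Consider each +1 ion: S⁺ still has 5 valence electrons; Li⁺ is the bare [He] core.
Breaking into a closed-shell core is much more expensive than removing a leftover valence electron — Li has the largest IE_2 here.
Tabulated IE_2 (kJ/mol): S 2252, Li 7298.
So the second ionization energies run S < Li.

Li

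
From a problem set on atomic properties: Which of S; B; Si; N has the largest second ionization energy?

N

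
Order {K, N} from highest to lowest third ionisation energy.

Consider each +2 ion: K²⁺ is already 1 electron into the core; N²⁺ still has 3 valence electrons.
Usually core removal costs more than valence removal, but here the competition is close: a tightly held n=2 valence electron can cost more to remove than an n=3 core electron, so the actual values have to decide it.
Approximate IE_3 values (kJ/mol): K 4420, N 4578.
So the third ionization energies run K < N.

N > K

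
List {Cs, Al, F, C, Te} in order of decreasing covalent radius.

Cs > Te > Al > C > F

C is in period 2, group 14; F is in period 2, group 17; Al is in period 3, group 13; Te is in period 5, group 16; Cs is in period 6, group 1.
Radius decreases left→right (rising Z_eff, same n) and increases top→bottom (higher n).
These span different periods and groups, so the two trends combine.
C > F: both are in period 2; the period trend gives C the larger value.
Al > C: relative to C, both the across-period and down-group shifts push Al's atomic radius up.
Te > Al: period and group pull opposite ways; the down-group shift dominates (136 vs 126 pm).
Cs > Te: both effects reinforce here, so Cs is clearly the larger of the two.
For reference (pm): C 75, F 64, Al 126, Te 136, Cs 232.
So from largest to smallest: Cs > Te > Al > C > F.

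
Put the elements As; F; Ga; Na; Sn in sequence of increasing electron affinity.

Ga < Na < As < Sn < F

F is in period 2, group 17; Na is in period 3, group 1; Ga is in period 4, group 13; As is in period 4, group 15; Sn is in period 5, group 14.
Atoms with high Z_eff and room in the valence shell (especially the halogens) have the most exothermic electron affinities.
Here both period and group differ, so the two effects have to be weighed against each other.
Na > Ga: the two effects oppose for this pair; the down-group effect wins (53 vs 29 kJ/mol).
As > Na: the two effects oppose for this pair; the across-period effect wins (78 vs 53 kJ/mol).
Sn > As: this pair runs against the simple trend — see the exception note.
F > Sn: both effects reinforce here, so F is clearly the higher of the two.
Note the exception: Sn has a higher electron affinity than As, contrary to the simple trend — adding an electron to As's half-filled np³ subshell costs electron-pairing energy.
For reference (kJ/mol): F 328, Na 53, Ga 29, As 78, Sn 107.
So from lowest to highest: Ga < Na < As < Sn < F.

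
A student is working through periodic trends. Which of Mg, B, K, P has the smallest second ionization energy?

IE_2 is the cost of taking one more electron from the +1 cation: Mg⁺ still has 1 valence electron; B⁺ still has 2 valence electrons; K⁺ is the bare [Ar] core; P⁺ still has 4 valence electrons.
Pulling an electron out of a noble-gas core costs far more than removing a remaining valence electron, so K sits at the high end of IE_2.
Valence configurations: Mg⁺ [Ne]3s¹, B⁺ [He]2s², P⁺ [Ne]3s²3p².
The numbers (kJ/mol): Mg 1451, B 2427, K 3052, P 1907.
Hence IE_2: Mg < P < B < K.

Mg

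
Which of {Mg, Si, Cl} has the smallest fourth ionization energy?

IE_4 is the cost of taking one more electron from the +3 cation: Mg³⁺ is already 1 electron into the core; Si³⁺ still has 1 valence electron; Cl³⁺ still has 4 valence electrons.
Pulling an electron out of a noble-gas core costs far more than removing a remaining valence electron, so Mg sits at the high end of IE_4.
Valence configurations: Si³⁺ [Ne]3s¹, Cl³⁺ [Ne]3s²3p².
Approximate IE_4 values (kJ/mol): Mg 10543, Si 4356, Cl 5159.
Putting it together, IE_4: Si < Cl < Mg.

Si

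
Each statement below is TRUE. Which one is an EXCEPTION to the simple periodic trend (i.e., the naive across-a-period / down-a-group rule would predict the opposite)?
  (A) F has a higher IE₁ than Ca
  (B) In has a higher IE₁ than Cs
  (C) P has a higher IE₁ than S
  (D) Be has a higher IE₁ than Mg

The general trend: IE₁ increases across a period and decreases down a group.
(A) F (period 2, group 17) vs Ca (period 4, group 2): the stated order agrees with the simple trend.
(B) In (period 5, group 13) vs Cs (period 6, group 1): the stated order agrees with the simple trend.
(C) P (period 3, group 15) vs S (period 3, group 16): the stated order contradicts the simple trend.
(D) Be (period 2, group 2) vs Mg (period 3, group 2): the stated order agrees with the simple trend.
The exception is (C): S (3p⁴) ionizes more easily than half-filled P (3p³) because the paired 3p electron in S is pushed out by e⁻–e⁻ repulsion.

(C)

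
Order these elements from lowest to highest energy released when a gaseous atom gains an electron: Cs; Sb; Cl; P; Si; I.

Electron affinity generally becomes more exothermic across a period toward the halogens and less exothermic down a group.
Neither a single period nor a single group — weigh both effects.
P > Cs: both effects reinforce here, so P is clearly the higher of the two.
Sb > P: this pair runs against the simple trend — see the exception note.
Si > Sb: the two effects oppose for this pair; the down-group effect wins (134 vs 103 kJ/mol).
I > Si: period and group pull opposite ways; the across-period shift dominates (295 vs 134 kJ/mol).
Cl > I: they share group 17; the group trend gives Cl the larger value.
Note the exception: Sb has a higher electron affinity than P, contrary to the simple trend — both are half-filled np³, but the pairing/repulsion penalty for the added electron shrinks as the p orbitals become larger and more diffuse down the group, and for Sb that outweighs the weaker nuclear attraction.
Note the exception: Si has a higher electron affinity than P, contrary to the simple trend — adding an electron to P's half-filled 3p³ is unfavourable, so Si (3p²) has the more exothermic EA.
For reference (kJ/mol): Si 134, P 72, Cl 349, Sb 103, I 295, Cs 46.
So from lowest to highest: Cs < P < Sb < Si < I < Cl.

Cs, P, Sb, Si, I, Cl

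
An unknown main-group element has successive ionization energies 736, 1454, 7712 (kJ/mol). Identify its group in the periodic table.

Group 2

Look for the largest jump between consecutive ionization energies: IE3/IE2 ≈ 5.3, far larger than any earlier ratio.
That jump marks the point where a core electron is being removed. So the atom has 2 valence electrons.
A main-group element with 2 valence electrons is in group 2.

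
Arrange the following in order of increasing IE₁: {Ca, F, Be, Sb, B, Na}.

Be is in period 2, group 2; B is in period 2, group 13; F is in period 2, group 17; Na is in period 3, group 1; Ca is in period 4, group 2; Sb is in period 5, group 15.
First ionization energy rises across a period (greater Z_eff holds electrons more tightly) and falls down a group (valence electrons are farther from the nucleus).
These span different periods and groups, so the two trends combine.
Ca > Na: the two effects oppose for this pair; the across-period effect wins (590 vs 496 kJ/mol).
B > Ca: relative to Ca, both the across-period and down-group shifts push B's first ionization energy up.
Sb > B: period and group pull opposite ways; the across-period shift dominates (831 vs 801 kJ/mol).
Be > Sb: period and group pull opposite ways; the down-group shift dominates (900 vs 831 kJ/mol).
F > Be: F lies to the right of Be in period 2, so the across-period effect alone puts F higher.
Note the exception: Be has a higher first ionization energy than B, contrary to the simple trend — removing B's lone 2p electron is easier than breaking Be's filled 2s².
Tabulated first ionization energy (kJ/mol): Be 900, B 801, F 1681, Na 496, Ca 590, Sb 831.
So from lowest to highest: Na < Ca < B < Sb < Be < F.

Na < Ca < B < Sb < Be < F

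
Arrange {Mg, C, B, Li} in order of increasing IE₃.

After 2 electrons have been removed, what remains? Mg²⁺ is the bare [Ne] core; C²⁺ still has 2 valence electrons; B²⁺ still has 1 valence electron; Li²⁺ is already 1 electron into the core.
Breaking into a closed-shell core is much more expensive than removing a leftover valence electron — Mg and Li have the largest IE_3 here.
Valence configurations: C²⁺ [He]2s², B²⁺ [He]2s¹.
The numbers (kJ/mol): Mg 7733, C 4620, B 3660, Li 11815.
Putting it together, IE_3: B < C < Mg < Li.

B, C, Mg, Li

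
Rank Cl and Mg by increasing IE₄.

Cl < Mg

After 3 electrons have been removed, what remains? Cl³⁺ still has 4 valence electrons; Mg³⁺ is already 1 electron into the core.
Breaking into a closed-shell core is much more expensive than removing a leftover valence electron — Mg has the largest IE_4 here.
Approximate IE_4 values (kJ/mol): Cl 5159, Mg 10543.
Putting it together, IE_4: Cl < Mg.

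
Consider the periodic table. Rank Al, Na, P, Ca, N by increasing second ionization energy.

Consider each +1 ion: Al⁺ still has 2 valence electrons; Na⁺ is the bare [Ne] core; P⁺ still has 4 valence electrons; Ca⁺ still has 1 valence electron; N⁺ still has 4 valence electrons.
Core electrons are held far more tightly than valence electrons, so Na tops the IE_2 order.
Valence configurations: Al⁺ [Ne]3s², P⁺ [Ne]3s²3p², Ca⁺ [Ar]4s¹, N⁺ [He]2s²2p².
Tabulated IE_2 (kJ/mol): Al 1817, Na 4562, P 1907, Ca 1145, N 2856.
Hence IE_2: Ca < Al < P < N < Na.

Ca < Al < P < N < Na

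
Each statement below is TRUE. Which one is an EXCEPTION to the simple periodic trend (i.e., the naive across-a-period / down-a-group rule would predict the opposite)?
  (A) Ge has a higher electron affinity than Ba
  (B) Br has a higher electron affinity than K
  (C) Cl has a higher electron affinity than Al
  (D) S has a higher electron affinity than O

The general trend: electron affinity increases across a period and decreases down a group.
(A) Ge (period 4, group 14) vs Ba (period 6, group 2): the stated order agrees with the simple trend.
(B) Br (period 4, group 17) vs K (period 4, group 1): the stated order agrees with the simple trend.
(C) Cl (period 3, group 17) vs Al (period 3, group 13): the stated order agrees with the simple trend.
(D) S (period 3, group 16) vs O (period 2, group 16): the stated order contradicts the simple trend.
The exception is (D): the compact 2p subshell of O repels the added electron more than S's larger 3p does.

(D)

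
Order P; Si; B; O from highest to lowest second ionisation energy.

O > B > P > Si

After 1 electron has been removed, what remains? P⁺ still has 4 valence electrons; Si⁺ still has 3 valence electrons; B⁺ still has 2 valence electrons; O⁺ still has 5 valence electrons.
All are still removing valence electrons, so compare the +1 ions as you would atoms: IE_2 generally rises across a period (higher Z_eff) and falls down a group (larger shell), subject to the usual subshell exceptions.
Valence configurations: P⁺ [Ne]3s²3p², Si⁺ [Ne]3s²3p¹, B⁺ [He]2s², O⁺ [He]2s²2p³.
Approximate IE_2 values (kJ/mol): P 1907, Si 1577, B 2427, O 3388.
Putting it together, IE_2: Si < P < B < O.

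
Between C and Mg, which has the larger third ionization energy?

Mg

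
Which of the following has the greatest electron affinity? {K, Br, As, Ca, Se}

Br

Adding an electron releases more energy for atoms nearer the top right (short of the noble gases).
All lie in period 4; the across-period trend (electron affinity increases left to right) applies, with the exception below.
Note the exception: K has a higher electron affinity than Ca, contrary to the simple trend — adding an electron to Ca (ns²) has to open a new, higher-energy np subshell, which is unfavourable.
For reference (kJ/mol): K 48, Ca 2, As 78, Se 195, Br 325.
The greatest electron affinity among these belongs to Br.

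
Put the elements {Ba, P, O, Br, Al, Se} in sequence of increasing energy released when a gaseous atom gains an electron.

O is in period 2, group 16; Al is in period 3, group 13; P is in period 3, group 15; Se is in period 4, group 16; Br is in period 4, group 17; Ba is in period 6, group 2.
Atoms with high Z_eff and room in the valence shell (especially the halogens) have the most exothermic electron affinities.
These span different periods and groups, so the two trends combine.
Al > Ba: both effects reinforce here, so Al is clearly the higher of the two.
P > Al: both are in period 3; the period trend gives P the larger value.
O > P: both effects reinforce here, so O is clearly the higher of the two.
Se > O: this pair runs against the simple trend — see the exception note.
Br > Se: both are in period 4; the period trend gives Br the larger value.
Note the exception: Se has a higher electron affinity than O, contrary to the simple trend — O's compact 2p subshell gives strong electron–electron repulsion on the added electron.
For reference (kJ/mol): O 141, Al 42, P 72, Se 195, Br 325, Ba 14.
So from lowest to highest: Ba < Al < P < O < Se < Br.

Ba, Al, P, O, Se, Br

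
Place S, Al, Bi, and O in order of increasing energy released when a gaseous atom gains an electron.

Al < Bi < O < S

O is in period 2, group 16; Al is in period 3, group 13; S is in period 3, group 16; Bi is in period 6, group 15.
Electron affinity generally becomes more exothermic across a period toward the halogens and less exothermic down a group.
Neither a single period nor a single group — weigh both effects.
Bi > Al: the two effects oppose for this pair; the across-period effect wins (91 vs 42 kJ/mol).
O > Bi: both effects reinforce here, so O is clearly the higher of the two.
S > O: this pair runs against the simple trend — see the exception note.
Note the exception: S has a higher electron affinity than O, contrary to the simple trend — the compact 2p subshell of O repels the added electron more than S's larger 3p does.
Tabulated electron affinity (kJ/mol): O 141, Al 42, S 200, Bi 91.
So from lowest to highest: Al < Bi < O < S.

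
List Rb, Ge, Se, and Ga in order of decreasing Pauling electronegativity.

Se > Ge > Ga > Rb

Ga is in period 4, group 13; Ge is in period 4, group 14; Se is in period 4, group 16; Rb is in period 5, group 1.
Smaller atoms with higher effective nuclear charge are more electronegative.
Neither a single period nor a single group — weigh both effects.
Ga > Rb: both effects reinforce here, so Ga is clearly the higher of the two.
Ge > Ga: both are in period 4; the period trend gives Ge the larger value.
Se > Ge: Se lies to the right of Ge in period 4, so the across-period effect alone puts Se higher.
Approximate values (Pauling): Ga 1.81, Ge 2.01, Se 2.55, Rb 0.82.
So from highest to lowest: Se > Ge > Ga > Rb.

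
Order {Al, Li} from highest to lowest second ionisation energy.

Li > Al

IE_2 is the cost of taking one more electron from the +1 cation: Al⁺ still has 2 valence electrons; Li⁺ is the bare [He] core.
Core electrons are held far more tightly than valence electrons, so Li tops the IE_2 order.
The numbers (kJ/mol): Al 1817, Li 7298.
Overall IE_2 order: Al < Li.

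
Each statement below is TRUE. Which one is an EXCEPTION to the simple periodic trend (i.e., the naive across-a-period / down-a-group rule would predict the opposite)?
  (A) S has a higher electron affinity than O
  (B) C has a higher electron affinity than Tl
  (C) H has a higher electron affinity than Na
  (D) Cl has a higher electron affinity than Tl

(A)

The general trend: electron affinity increases across a period and decreases down a group.
(A) S (period 3, group 16) vs O (period 2, group 16): the stated order contradicts the simple trend.
(B) C (period 2, group 14) vs Tl (period 6, group 13): the stated order agrees with the simple trend.
(C) H (period 1, group 1) vs Na (period 3, group 1): the stated order agrees with the simple trend.
(D) Cl (period 3, group 17) vs Tl (period 6, group 13): the stated order agrees with the simple trend.
The exception is (A): the compact 2p subshell of O repels the added electron more than S's larger 3p does.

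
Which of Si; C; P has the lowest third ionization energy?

P

The third ionization energy removes an electron from the +2 ion. For each element: Si²⁺ still has 2 valence electrons; C²⁺ still has 2 valence electrons; P²⁺ still has 3 valence electrons.
All are still removing valence electrons, so compare the +2 ions as you would atoms: IE_3 generally rises across a period (higher Z_eff) and falls down a group (larger shell), subject to the usual subshell exceptions.
Valence configurations: Si²⁺ [Ne]3s², C²⁺ [He]2s², P²⁺ [Ne]3s²3p¹.
P²⁺ loses a lone 3p electron whereas Si²⁺ must break into a filled 3s² pair, so IE_3(Si) > IE_3(P) even though P has the higher nuclear charge.
The numbers (kJ/mol): Si 3232, C 4620, P 2914.
Hence IE_3: P < Si < C.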